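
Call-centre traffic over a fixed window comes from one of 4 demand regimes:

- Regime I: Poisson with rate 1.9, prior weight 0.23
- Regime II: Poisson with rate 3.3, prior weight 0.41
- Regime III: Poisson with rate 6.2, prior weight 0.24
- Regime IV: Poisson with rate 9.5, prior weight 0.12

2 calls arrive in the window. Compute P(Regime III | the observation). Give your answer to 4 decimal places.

By Bayes' theorem, P(k | x) = P(Z=k) f_k(x) / Σ_j P(Z=j) f_j(x).
Component likelihoods at x = 2 calls:
  p_I = 0.269971
  p_II = 0.200829
  p_III = 0.0390057
  p_IV = 0.00337769
Prior × likelihood for each component:
  P(Z=I)·p_I = 0.23 × 0.269971 = 0.0620934
  P(Z=II)·p_II = 0.41 × 0.200829 = 0.0823398
  P(Z=III)·p_III = 0.24 × 0.0390057 = 0.00936136
  P(Z=IV)·p_IV = 0.12 × 0.00337769 = 0.000405323
Evidence: 0.0620934 + 0.0823398 + 0.00936136 + 0.000405323 = 0.1542
Responsibility of Regime III: 0.00936136 / 0.1542 ≈ 0.0607

0.0607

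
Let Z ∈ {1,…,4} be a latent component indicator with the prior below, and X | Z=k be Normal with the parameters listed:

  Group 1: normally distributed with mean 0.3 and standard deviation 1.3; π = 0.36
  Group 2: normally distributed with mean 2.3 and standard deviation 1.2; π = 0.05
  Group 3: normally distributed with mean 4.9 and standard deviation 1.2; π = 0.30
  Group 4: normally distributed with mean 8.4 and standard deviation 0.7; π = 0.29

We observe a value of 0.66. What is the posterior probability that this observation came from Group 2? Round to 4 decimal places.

The responsibility of component k is w_k f_k(x) divided by Σ_j w_j f_j(x).
Evaluate each component's likelihood at the observed value:
  L_1 = (1/(1.3·√(2π)))·exp(−(0.66−0.3)²/(2·1.3²)) = 0.306879·exp(-0.03834) = 0.295335
  L_2 = (1/(1.2·√(2π)))·exp(−(0.66−2.3)²/(2·1.2²)) = 0.332452·exp(-0.93389) = 0.130661
  L_3 = (1/(1.2·√(2π)))·exp(−(0.66−4.9)²/(2·1.2²)) = 0.332452·exp(-6.24222) = 0.000646794
  L_4 = (1/(0.7·√(2π)))·exp(−(0.66−8.4)²/(2·0.7²)) = 0.569918·exp(-61.13020) = 1.61176e-27
Weight by the priors:
  w_1·L_1 = 0.36 × 0.295335 = 0.10632
  w_2·L_2 = 0.05 × 0.130661 = 0.00653305
  w_3·L_3 = 0.30 × 0.000646794 = 0.000194038
  w_4·L_4 = 0.29 × 1.61176e-27 = 4.67412e-28
Evidence: 0.10632 + 0.00653305 + 0.000194038 + 4.67412e-28 = 0.113048
P(Group 2 | x) ≈ 0.0578

0.0578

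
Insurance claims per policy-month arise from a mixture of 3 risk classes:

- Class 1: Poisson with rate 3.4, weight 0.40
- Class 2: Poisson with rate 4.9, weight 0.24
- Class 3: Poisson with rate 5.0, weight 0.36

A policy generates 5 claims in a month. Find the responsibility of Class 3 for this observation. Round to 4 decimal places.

P(component k | x) = P(Z=k)·f_k(x) / marginal(x), where marginal(x) = Σ_j P(Z=j)·f_j(x).
Evaluate each component's likelihood at the observed value:
  L_1 = e^(−3.4)·3.4^5/5! = 0.126361
  L_2 = e^(−4.9)·4.9^5/5! = 0.17529
  L_3 = e^(−5.0)·5.0^5/5! = 0.175467
Unnormalised posteriors:
  P(Z=1)·L_1 = 0.40 × 0.126361 = 0.0505443
  P(Z=2)·L_2 = 0.24 × 0.17529 = 0.0420695
  P(Z=3)·L_3 = 0.36 × 0.175467 = 0.0631683
Denominator: 0.0505443 + 0.0420695 + 0.0631683 = 0.155782
P(Class 3 | x) ≈ 0.4055

0.4055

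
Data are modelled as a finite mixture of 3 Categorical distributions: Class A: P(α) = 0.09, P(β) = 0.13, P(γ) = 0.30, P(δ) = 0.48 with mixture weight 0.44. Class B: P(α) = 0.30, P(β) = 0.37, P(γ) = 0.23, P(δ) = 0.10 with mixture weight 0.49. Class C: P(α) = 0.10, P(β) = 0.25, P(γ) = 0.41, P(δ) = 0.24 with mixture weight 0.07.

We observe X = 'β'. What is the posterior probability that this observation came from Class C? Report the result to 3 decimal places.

Apply Bayes' rule: the posterior for each component is proportional to its prior times its likelihood at x.
Evaluate each component's likelihood at the observed value:
  p_A = P(β | comp) = 0.13
  p_B = P(β | comp) = 0.37
  p_C = P(β | comp) = 0.25
Unnormalised posteriors:
  P(Z=A)·p_A = 0.44 × 0.13 = 0.0572
  P(Z=B)·p_B = 0.49 × 0.37 = 0.1813
  P(Z=C)·p_C = 0.07 × 0.25 = 0.0175
Evidence: 0.0572 + 0.1813 + 0.0175 = 0.256
Responsibility of Class C: 0.0175 / 0.256 ≈ 0.068

0.068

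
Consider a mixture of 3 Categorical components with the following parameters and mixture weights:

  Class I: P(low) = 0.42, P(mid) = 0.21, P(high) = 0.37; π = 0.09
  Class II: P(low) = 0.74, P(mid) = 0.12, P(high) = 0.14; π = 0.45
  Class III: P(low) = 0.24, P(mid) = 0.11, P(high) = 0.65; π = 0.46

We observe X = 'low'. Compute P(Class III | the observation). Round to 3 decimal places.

0.229

P(component k | x) = π_k·f_k(x) / marginal(x), where marginal(x) = Σ_j π_j·f_j(x).
Evaluate each component's likelihood at the observed value:
  f_I = 0.42
  f_II = 0.74
  f_III = 0.24
Unnormalised posteriors:
  π_I·f_I = 0.09 × 0.42 = 0.0378
  π_II·f_II = 0.45 × 0.74 = 0.333
  π_III·f_III = 0.46 × 0.24 = 0.1104
Evidence: 0.0378 + 0.333 + 0.1104 = 0.4812
Responsibility of Class III: 0.1104 / 0.4812 ≈ 0.229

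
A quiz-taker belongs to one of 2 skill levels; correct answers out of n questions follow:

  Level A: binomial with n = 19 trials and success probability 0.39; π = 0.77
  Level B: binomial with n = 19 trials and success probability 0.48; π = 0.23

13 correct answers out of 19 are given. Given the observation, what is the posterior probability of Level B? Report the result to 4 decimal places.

By Bayes' theorem, P(k | x) = P(Z=k) f_k(x) / Σ_j P(Z=j) f_j(x).
Binomial probabilities:
  L_A = C(19,13)·0.39^13·0.61^6 = 27132·4.82881e-06·0.0515204 = 0.00674995
  L_B = C(19,13)·0.48^13·0.52^6 = 27132·7.18019e-05·0.0197706 = 0.0385157
Unnormalised posteriors:
  P(Z=A)·L_A = 0.77 × 0.00674995 = 0.00519746
  P(Z=B)·L_B = 0.23 × 0.0385157 = 0.00885861
Denominator: 0.00519746 + 0.00885861 = 0.0140561
Responsibility of Level B: 0.00885861 / 0.0140561 ≈ 0.6302

0.6302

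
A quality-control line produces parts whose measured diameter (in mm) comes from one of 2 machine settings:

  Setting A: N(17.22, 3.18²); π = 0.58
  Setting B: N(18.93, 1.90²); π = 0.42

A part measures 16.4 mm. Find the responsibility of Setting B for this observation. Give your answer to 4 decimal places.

0.3405

The responsibility of component k is π_k f_k(x) divided by Σ_j π_j f_j(x).
Normal densities:
  f_A = 0.121351
  f_B = 0.0865231
Weight by the priors:
  π_A·f_A = 0.58 × 0.121351 = 0.0703837
  π_B·f_B = 0.42 × 0.0865231 = 0.0363397
Denominator: 0.0703837 + 0.0363397 = 0.106723
So the posterior for Setting B is 0.0363397 / 0.106723 ≈ 0.3405.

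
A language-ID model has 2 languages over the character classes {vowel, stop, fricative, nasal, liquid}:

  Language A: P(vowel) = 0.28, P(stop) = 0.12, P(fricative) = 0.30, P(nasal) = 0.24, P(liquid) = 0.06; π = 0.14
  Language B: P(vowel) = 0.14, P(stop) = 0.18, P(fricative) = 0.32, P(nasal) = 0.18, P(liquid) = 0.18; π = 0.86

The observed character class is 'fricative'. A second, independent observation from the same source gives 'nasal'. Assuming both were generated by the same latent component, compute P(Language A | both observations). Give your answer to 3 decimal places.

0.169

Posterior ∝ prior × likelihood, so P(k | x) ∝ w_k f_k(x); normalise over all components.
Since both observations come from the same component, the likelihood for component k is f_k(x₁)·f_k(x₂).
  p_A = [0.3] × [0.24] = 0.072
  p_B = [0.32] × [0.18] = 0.0576
Weight by the priors:
  w_A·p_A = 0.14 × 0.072 = 0.01008
  w_B·p_B = 0.86 × 0.0576 = 0.049536
Marginal: 0.01008 + 0.049536 = 0.059616
P(Language A | x) ≈ 0.169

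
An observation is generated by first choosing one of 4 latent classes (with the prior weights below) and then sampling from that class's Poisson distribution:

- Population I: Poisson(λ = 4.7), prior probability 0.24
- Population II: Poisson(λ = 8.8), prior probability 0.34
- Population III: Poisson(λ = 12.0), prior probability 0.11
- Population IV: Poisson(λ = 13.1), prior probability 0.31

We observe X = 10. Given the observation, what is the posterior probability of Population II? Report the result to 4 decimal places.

0.4915

Posterior ∝ prior × likelihood, so P(k | x) ∝ P(Z=k) f_k(x); normalise over all components.
Evaluate each component's likelihood at the observed value:
  L_I = e^(−4.7)·4.7^10/10! = 0.0131835
  L_II = e^(−8.8)·8.8^10/10! = 0.115684
  L_III = e^(−12.0)·12.0^10/10! = 0.104837
  L_IV = e^(−13.1)·13.1^10/10! = 0.0838865
Prior × likelihood for each component:
  P(Z=I)·L_I = 0.24 × 0.0131835 = 0.00316405
  P(Z=II)·L_II = 0.34 × 0.115684 = 0.0393325
  P(Z=III)·L_III = 0.11 × 0.104837 = 0.0115321
  P(Z=IV)·L_IV = 0.31 × 0.0838865 = 0.0260048
Marginal: 0.00316405 + 0.0393325 + 0.0115321 + 0.0260048 = 0.0800334
Responsibility of Population II: 0.0393325 / 0.0800334 ≈ 0.4915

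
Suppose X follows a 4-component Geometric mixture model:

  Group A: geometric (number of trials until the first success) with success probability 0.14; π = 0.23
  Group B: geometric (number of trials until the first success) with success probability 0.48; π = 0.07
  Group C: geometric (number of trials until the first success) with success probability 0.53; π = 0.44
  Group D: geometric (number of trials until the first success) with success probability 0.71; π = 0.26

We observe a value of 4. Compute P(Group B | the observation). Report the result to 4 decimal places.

Posterior ∝ prior × likelihood, so P(k | x) ∝ w_k f_k(x); normalise over all components.
Evaluate each component's likelihood at the observed value:
  f_A = 0.14·(1−0.14)^3 = 0.14·0.636056 = 0.0890478
  f_B = 0.48·(1−0.48)^3 = 0.48·0.140608 = 0.0674918
  f_C = 0.53·(1−0.53)^3 = 0.53·0.103823 = 0.0550262
  f_D = 0.71·(1−0.71)^3 = 0.71·0.024389 = 0.0173162
Prior × likelihood for each component:
  w_A·f_A = 0.23 × 0.0890478 = 0.020481
  w_B·f_B = 0.07 × 0.0674918 = 0.00472443
  w_C·f_C = 0.44 × 0.0550262 = 0.0242115
  w_D·f_D = 0.26 × 0.0173162 = 0.00450221
Marginal: 0.020481 + 0.00472443 + 0.0242115 + 0.00450221 = 0.0539192
P(Group B | the observation) ≈ 0.0876

0.0876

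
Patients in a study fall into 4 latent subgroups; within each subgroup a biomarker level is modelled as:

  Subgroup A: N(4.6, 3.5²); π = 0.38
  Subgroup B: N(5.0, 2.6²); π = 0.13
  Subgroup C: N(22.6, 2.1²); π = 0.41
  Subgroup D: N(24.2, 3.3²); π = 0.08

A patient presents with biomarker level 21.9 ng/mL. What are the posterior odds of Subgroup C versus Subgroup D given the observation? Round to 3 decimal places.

9.713

Since P(k|x) ∝ π_k f_k(x), the posterior odds are π_i f_i(x) / (π_j f_j(x)).
Component likelihoods at x = 21.9 ng/mL:
  p_A = 5.64334e-07
  p_B = 1.02675e-10
  p_C = 0.179706
  p_D = 0.0948229
0.0736796 / 0.00758583 ≈ 9.713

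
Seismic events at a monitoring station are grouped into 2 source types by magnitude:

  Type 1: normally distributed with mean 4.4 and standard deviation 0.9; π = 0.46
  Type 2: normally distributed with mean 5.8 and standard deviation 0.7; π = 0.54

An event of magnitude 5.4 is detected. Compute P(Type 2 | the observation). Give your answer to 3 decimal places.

The responsibility of component k is P(Z=k) f_k(x) divided by Σ_j P(Z=j) f_j(x).
Normal densities:
  f_1 = 0.239103
  f_2 = 0.484068
Prior × likelihood for each component:
  P(Z=1)·f_1 = 0.46 × 0.239103 = 0.109987
  P(Z=2)·f_2 = 0.54 × 0.484068 = 0.261397
Normaliser: 0.109987 + 0.261397 = 0.371384
P(Type 2 | the observation) = 0.261397 / 0.371384 ≈ 0.704

0.704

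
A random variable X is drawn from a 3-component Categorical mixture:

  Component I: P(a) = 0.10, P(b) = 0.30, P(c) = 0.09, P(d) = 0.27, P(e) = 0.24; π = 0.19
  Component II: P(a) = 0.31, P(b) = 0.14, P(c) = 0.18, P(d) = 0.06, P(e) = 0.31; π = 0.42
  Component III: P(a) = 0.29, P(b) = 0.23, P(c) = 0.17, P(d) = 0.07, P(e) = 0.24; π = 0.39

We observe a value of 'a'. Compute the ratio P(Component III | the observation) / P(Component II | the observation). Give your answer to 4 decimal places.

0.8687

Posterior odds = (P(Z=i) f_i(x)) / (P(Z=j) f_j(x)); the normalising sum cancels.
Evaluate each component's likelihood at the observed value:
  f_I = P(a | comp) = 0.10
  f_II = P(a | comp) = 0.31
  f_III = P(a | comp) = 0.29
Posterior odds = (P(Z=III)·f_III) / (P(Z=II)·f_II) = (0.39·0.29) / (0.42·0.31) = 0.1131 / 0.1302 ≈ 0.8687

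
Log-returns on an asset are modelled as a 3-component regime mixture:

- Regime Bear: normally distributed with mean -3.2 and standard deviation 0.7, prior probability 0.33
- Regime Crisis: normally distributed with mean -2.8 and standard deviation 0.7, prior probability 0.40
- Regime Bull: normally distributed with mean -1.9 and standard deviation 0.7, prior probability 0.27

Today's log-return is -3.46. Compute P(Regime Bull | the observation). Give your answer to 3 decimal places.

0.038

Posterior ∝ prior × likelihood, so P(k | x) ∝ π_k f_k(x); normalise over all components.
Component likelihoods at x = -3.46:
  p_Bear = 0.53193
  p_Crisis = 0.365403
  p_Bull = 0.0475711
Multiply by the mixture weights:
  π_Bear·p_Bear = 0.33 × 0.53193 = 0.175537
  π_Crisis·p_Crisis = 0.40 × 0.365403 = 0.146161
  π_Bull·p_Bull = 0.27 × 0.0475711 = 0.0128442
Marginal: 0.175537 + 0.146161 + 0.0128442 = 0.334542
Responsibility of Regime Bull: 0.0128442 / 0.334542 ≈ 0.038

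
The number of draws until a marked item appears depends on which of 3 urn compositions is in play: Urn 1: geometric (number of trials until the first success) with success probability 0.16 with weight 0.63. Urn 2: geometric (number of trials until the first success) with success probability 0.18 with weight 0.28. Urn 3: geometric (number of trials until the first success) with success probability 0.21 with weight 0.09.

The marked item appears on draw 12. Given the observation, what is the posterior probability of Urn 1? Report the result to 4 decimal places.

0.6761

By Bayes' theorem, P(k | x) = P(Z=k) f_k(x) / Σ_j P(Z=j) f_j(x).
Evaluate each component's likelihood at the observed value:
  p_1 = 0.16·(1−0.16)^11 = 0.16·0.146917 = 0.0235067
  p_2 = 0.18·(1−0.18)^11 = 0.18·0.112707 = 0.0202873
  p_3 = 0.21·(1−0.21)^11 = 0.21·0.0747994 = 0.0157079
Weight by the priors:
  P(Z=1)·p_1 = 0.63 × 0.0235067 = 0.0148092
  P(Z=2)·p_2 = 0.28 × 0.0202873 = 0.00568045
  P(Z=3)·p_3 = 0.09 × 0.0157079 = 0.00141371
Denominator: 0.0148092 + 0.00568045 + 0.00141371 = 0.0219034
P(Urn 1 | the observation) ≈ 0.6761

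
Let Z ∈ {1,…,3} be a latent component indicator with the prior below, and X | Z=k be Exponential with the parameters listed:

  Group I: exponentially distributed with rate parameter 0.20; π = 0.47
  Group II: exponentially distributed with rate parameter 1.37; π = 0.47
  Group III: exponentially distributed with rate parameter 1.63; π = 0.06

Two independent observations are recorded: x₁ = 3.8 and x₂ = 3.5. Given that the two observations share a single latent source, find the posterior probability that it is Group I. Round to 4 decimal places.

The responsibility of component k is w_k f_k(x) divided by Σ_j w_j f_j(x).
Since both observations come from the same component, the likelihood for component k is f_k(x₁)·f_k(x₂).
  L_I = [0.20·e^(−0.20·3.8) = 0.20·e^(−0.7600) = 0.0935333] × [0.0993171] = 0.00928945
  L_II = [1.37·e^(−1.37·3.8) = 1.37·e^(−5.2060) = 0.00751248] × [0.0113313] = 8.5126e-05
  L_III = [1.63·e^(−1.63·3.8) = 1.63·e^(−6.1940) = 0.00332788] × [0.00542672] = 1.80595e-05
Weight by the priors:
  w_I·L_I = 0.47 × 0.00928945 = 0.00436604
  w_II·L_II = 0.47 × 8.5126e-05 = 4.00092e-05
  w_III·L_III = 0.06 × 1.80595e-05 = 1.08357e-06
Denominator: 0.00436604 + 4.00092e-05 + 1.08357e-06 = 0.00440713
P(Group I | data) ≈ 0.9907

0.9907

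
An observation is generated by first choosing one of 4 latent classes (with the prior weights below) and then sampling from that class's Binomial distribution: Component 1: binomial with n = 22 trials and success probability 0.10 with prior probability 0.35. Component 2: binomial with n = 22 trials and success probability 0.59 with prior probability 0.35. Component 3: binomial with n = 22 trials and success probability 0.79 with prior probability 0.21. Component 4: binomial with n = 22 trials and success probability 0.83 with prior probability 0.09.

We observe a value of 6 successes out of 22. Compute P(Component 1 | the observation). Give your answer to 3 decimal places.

0.873

The responsibility of component k is π_k f_k(x) divided by Σ_j π_j f_j(x).
Evaluate each component's likelihood at the observed value:
  f_1 = 0.0138259
  f_2 = 0.00200663
  f_3 = 2.59469e-07
  f_4 = 1.18704e-08
Prior × likelihood for each component:
  π_1·f_1 = 0.35 × 0.0138259 = 0.00483908
  π_2·f_2 = 0.35 × 0.00200663 = 0.000702322
  π_3·f_3 = 0.21 × 2.59469e-07 = 5.44885e-08
  π_4·f_4 = 0.09 × 1.18704e-08 = 1.06834e-09
Marginal: 0.00483908 + 0.000702322 + 5.44885e-08 + 1.06834e-09 = 0.00554146
Responsibility of Component 1: 0.00483908 / 0.00554146 ≈ 0.873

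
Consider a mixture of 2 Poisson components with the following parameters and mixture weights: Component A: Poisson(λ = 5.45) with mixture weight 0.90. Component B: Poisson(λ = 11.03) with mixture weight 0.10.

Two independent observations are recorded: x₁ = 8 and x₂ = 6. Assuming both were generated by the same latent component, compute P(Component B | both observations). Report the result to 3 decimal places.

Apply Bayes' rule: the posterior for each component is proportional to its prior times its likelihood at x.
Since both observations come from the same component, the likelihood for component k is f_k(x₁)·f_k(x₂).
  f_A = [e^(−5.45)·5.45^8/8! = 0.0829367] × [0.156366] = 0.0129685
  f_B = [e^(−11.03)·11.03^8/8! = 0.0880675] × [0.0405371] = 0.00357
Weight by the priors:
  P(Z=A)·f_A = 0.90 × 0.0129685 = 0.0116716
  P(Z=B)·f_B = 0.10 × 0.00357 = 0.000357
Normaliser: 0.0116716 + 0.000357 = 0.0120286
P(Component B | x₁, x₂) = 0.000357 / 0.0120286 ≈ 0.030

0.030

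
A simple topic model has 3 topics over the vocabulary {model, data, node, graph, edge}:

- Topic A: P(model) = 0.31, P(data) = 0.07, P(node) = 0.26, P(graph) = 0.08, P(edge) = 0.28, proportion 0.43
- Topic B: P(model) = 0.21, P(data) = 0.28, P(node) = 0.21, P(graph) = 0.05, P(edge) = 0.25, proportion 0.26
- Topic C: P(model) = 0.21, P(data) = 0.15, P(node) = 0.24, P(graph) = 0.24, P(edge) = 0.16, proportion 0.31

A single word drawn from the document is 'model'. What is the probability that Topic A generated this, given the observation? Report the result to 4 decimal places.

The responsibility of component k is π_k f_k(x) divided by Σ_j π_j f_j(x).
Component likelihoods at x = 'model':
  p_A = 0.31
  p_B = 0.21
  p_C = 0.21
Unnormalised posteriors:
  π_A·p_A = 0.43 × 0.31 = 0.1333
  π_B·p_B = 0.26 × 0.21 = 0.0546
  π_C·p_C = 0.31 × 0.21 = 0.0651
Evidence: 0.1333 + 0.0546 + 0.0651 = 0.253
P(Topic A | data) = 0.1333 / 0.253 ≈ 0.5269

0.5269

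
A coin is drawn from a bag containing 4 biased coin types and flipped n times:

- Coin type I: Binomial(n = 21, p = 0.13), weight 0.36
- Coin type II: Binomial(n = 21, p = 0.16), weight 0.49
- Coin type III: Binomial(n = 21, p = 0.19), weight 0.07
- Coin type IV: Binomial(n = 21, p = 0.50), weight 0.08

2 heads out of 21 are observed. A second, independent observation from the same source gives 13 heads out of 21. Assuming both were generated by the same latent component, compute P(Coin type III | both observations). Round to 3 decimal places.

By Bayes' theorem, P(k | x) = P(Z=k) f_k(x) / Σ_j P(Z=j) f_j(x).
Since both observations come from the same component, the likelihood for component k is f_k(x₁)·f_k(x₂).
  L_I = [C(21,2)·0.13^2·0.87^19 = 210·0.0169·0.0709359 = 0.251751] × [2.02284e-07] = 5.09252e-08
  L_II = [C(21,2)·0.16^2·0.84^19 = 210·0.0256·0.0364172 = 0.195779] × [2.27163e-06] = 4.44737e-07
  L_III = [C(21,2)·0.19^2·0.81^19 = 210·0.0361·0.018248 = 0.138338] × [1.5857e-05] = 2.19362e-06
  L_IV = [C(21,2)·0.50^2·0.50^19 = 210·0.25·1.90735e-06 = 0.000100136] × [0.0970316] = 9.71634e-06
Unnormalised posteriors:
  P(Z=I)·L_I = 0.36 × 5.09252e-08 = 1.83331e-08
  P(Z=II)·L_II = 0.49 × 4.44737e-07 = 2.17921e-07
  P(Z=III)·L_III = 0.07 × 2.19362e-06 = 1.53554e-07
  P(Z=IV)·L_IV = 0.08 × 9.71634e-06 = 7.77307e-07
Marginal: 1.83331e-08 + 2.17921e-07 + 1.53554e-07 + 7.77307e-07 = 1.16711e-06
P(Coin type III | x₁,x₂) ≈ 0.132

0.132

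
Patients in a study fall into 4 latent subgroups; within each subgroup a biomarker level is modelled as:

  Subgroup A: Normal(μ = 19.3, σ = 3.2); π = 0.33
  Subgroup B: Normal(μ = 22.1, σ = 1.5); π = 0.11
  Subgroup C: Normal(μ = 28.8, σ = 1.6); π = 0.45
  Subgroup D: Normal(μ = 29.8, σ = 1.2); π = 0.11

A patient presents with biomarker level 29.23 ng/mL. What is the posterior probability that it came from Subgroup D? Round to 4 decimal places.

Apply Bayes' rule: the posterior for each component is proportional to its prior times its likelihood at x.
Normal densities:
  f_A = (1/(3.2·√(2π)))·exp(−(29.23−19.3)²/(2·3.2²)) = 0.124669·exp(-4.81469) = 0.00101103
  f_B = (1/(1.5·√(2π)))·exp(−(29.23−22.1)²/(2·1.5²)) = 0.265962·exp(-11.29709) = 3.30032e-06
  f_C = (1/(1.6·√(2π)))·exp(−(29.23−28.8)²/(2·1.6²)) = 0.249339·exp(-0.03611) = 0.240495
  f_D = (1/(1.2·√(2π)))·exp(−(29.23−29.8)²/(2·1.2²)) = 0.332452·exp(-0.11281) = 0.296985
Prior × likelihood for each component:
  P(Z=A)·f_A = 0.33 × 0.00101103 = 0.000333641
  P(Z=B)·f_B = 0.11 × 3.30032e-06 = 3.63035e-07
  P(Z=C)·f_C = 0.45 × 0.240495 = 0.108223
  P(Z=D)·f_D = 0.11 × 0.296985 = 0.0326684
Evidence: 0.000333641 + 3.63035e-07 + 0.108223 + 0.0326684 = 0.141225
P(Subgroup D | x) = 0.0326684 / 0.141225 ≈ 0.2313

0.2313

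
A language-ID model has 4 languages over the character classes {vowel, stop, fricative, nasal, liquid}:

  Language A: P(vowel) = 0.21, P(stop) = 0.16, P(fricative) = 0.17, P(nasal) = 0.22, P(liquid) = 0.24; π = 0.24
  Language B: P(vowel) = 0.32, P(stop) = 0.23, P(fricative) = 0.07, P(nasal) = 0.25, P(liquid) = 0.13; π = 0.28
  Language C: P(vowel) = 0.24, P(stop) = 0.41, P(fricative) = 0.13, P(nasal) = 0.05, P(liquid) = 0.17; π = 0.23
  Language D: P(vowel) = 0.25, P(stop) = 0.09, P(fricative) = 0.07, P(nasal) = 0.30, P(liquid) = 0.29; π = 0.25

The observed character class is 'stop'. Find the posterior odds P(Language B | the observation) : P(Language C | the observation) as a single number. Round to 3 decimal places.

0.683

Posterior odds = (π_i f_i(x)) / (π_j f_j(x)); the normalising sum cancels.
Component likelihoods at x = 'stop':
  L_A = P(stop | comp) = 0.16
  L_B = P(stop | comp) = 0.23
  L_C = P(stop | comp) = 0.41
  L_D = P(stop | comp) = 0.09
0.0644 / 0.0943 ≈ 0.683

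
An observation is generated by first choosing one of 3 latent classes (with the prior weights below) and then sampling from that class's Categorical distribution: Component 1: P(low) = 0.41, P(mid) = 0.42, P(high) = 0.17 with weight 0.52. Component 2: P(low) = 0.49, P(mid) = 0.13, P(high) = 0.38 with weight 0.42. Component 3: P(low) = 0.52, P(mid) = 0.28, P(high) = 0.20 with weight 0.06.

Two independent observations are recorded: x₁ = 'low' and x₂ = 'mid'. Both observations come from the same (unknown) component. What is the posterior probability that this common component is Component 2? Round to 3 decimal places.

0.214

By Bayes' theorem, P(k | x) = π_k f_k(x) / Σ_j π_j f_j(x).
Since both observations come from the same component, the likelihood for component k is f_k(x₁)·f_k(x₂).
  p_1 = [0.41] × [0.42] = 0.1722
  p_2 = [0.49] × [0.13] = 0.0637
  p_3 = [0.52] × [0.28] = 0.1456
Weight by the priors:
  π_1·p_1 = 0.52 × 0.1722 = 0.089544
  π_2·p_2 = 0.42 × 0.0637 = 0.026754
  π_3·p_3 = 0.06 × 0.1456 = 0.008736
Marginal: 0.089544 + 0.026754 + 0.008736 = 0.125034
Responsibility of Component 2: 0.026754 / 0.125034 ≈ 0.214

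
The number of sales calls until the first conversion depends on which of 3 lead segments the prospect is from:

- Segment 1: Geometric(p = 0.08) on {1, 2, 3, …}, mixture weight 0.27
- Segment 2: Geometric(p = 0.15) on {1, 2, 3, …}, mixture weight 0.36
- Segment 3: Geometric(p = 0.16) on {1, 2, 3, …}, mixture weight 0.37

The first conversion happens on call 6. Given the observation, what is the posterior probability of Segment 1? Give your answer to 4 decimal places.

0.2261

The responsibility of component k is π_k f_k(x) divided by Σ_j π_j f_j(x).
Component likelihoods at x = 6:
  p_1 = 0.0527265
  p_2 = 0.0665558
  p_3 = 0.0669139
Prior × likelihood for each component:
  π_1·p_1 = 0.27 × 0.0527265 = 0.0142362
  π_2·p_2 = 0.36 × 0.0665558 = 0.0239601
  π_3·p_3 = 0.37 × 0.0669139 = 0.0247581
Denominator: 0.0142362 + 0.0239601 + 0.0247581 = 0.0629544
P(Segment 1 | data) = 0.0142362 / 0.0629544 ≈ 0.2261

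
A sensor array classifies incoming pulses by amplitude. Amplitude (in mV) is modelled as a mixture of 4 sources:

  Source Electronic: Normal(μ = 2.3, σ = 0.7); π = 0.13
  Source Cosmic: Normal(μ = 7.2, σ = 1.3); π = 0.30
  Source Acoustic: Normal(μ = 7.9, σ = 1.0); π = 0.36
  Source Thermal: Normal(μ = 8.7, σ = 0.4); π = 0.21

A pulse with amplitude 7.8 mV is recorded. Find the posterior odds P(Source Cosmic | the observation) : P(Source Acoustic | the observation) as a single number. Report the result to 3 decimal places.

0.579

Only the two components matter; the odds are (π_i f_i(x)) / (π_j f_j(x)).
Component likelihoods at x = 7.8 mV:
  f_Electronic = 2.24024e-14
  f_Cosmic = 0.275874
  f_Acoustic = 0.396953
  f_Thermal = 0.0793491
Posterior odds = (π_Cosmic·f_Cosmic) / (π_Acoustic·f_Acoustic) = (0.30·0.275874) / (0.36·0.396953) = 0.0827621 / 0.142903 ≈ 0.579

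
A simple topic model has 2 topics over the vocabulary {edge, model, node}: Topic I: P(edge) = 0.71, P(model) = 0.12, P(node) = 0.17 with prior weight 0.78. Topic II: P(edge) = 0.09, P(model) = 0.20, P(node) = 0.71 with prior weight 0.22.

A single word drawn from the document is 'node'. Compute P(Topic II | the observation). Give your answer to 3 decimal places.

By Bayes' theorem, P(k | x) = w_k f_k(x) / Σ_j w_j f_j(x).
Evaluate each component's likelihood at the observed value:
  p_I = 0.17
  p_II = 0.71
Multiply by the mixture weights:
  w_I·p_I = 0.78 × 0.17 = 0.1326
  w_II·p_II = 0.22 × 0.71 = 0.1562
Sum: 0.1326 + 0.1562 = 0.2888
Responsibility of Topic II: 0.1562 / 0.2888 ≈ 0.541

0.541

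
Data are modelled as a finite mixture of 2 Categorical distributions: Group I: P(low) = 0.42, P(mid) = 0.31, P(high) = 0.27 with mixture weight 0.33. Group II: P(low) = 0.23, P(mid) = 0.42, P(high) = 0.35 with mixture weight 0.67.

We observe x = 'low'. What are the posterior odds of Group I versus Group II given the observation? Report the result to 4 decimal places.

0.8994

The posterior odds equal the prior odds times the likelihood ratio: (π_i/π_j)·(f_i(x)/f_j(x)).
Component likelihoods at x = 'low':
  f_I = 0.42
  f_II = 0.23
Posterior odds = (π_I·f_I) / (π_II·f_II) = (0.33·0.42) / (0.67·0.23) = 0.1386 / 0.1541 ≈ 0.8994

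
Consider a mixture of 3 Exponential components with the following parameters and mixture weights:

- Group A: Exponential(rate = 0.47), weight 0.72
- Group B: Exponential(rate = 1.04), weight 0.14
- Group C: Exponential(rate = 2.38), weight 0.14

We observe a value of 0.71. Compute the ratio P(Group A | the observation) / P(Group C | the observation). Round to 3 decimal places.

3.942

The posterior odds equal the prior odds times the likelihood ratio: (w_i/w_j)·(f_i(x)/f_j(x)).
Component likelihoods at x = 0.71:
  f_A = 0.47·e^(−0.47·0.71) = 0.47·e^(−0.3337) = 0.336646
  f_B = 1.04·e^(−1.04·0.71) = 1.04·e^(−0.7384) = 0.496993
  f_C = 2.38·e^(−2.38·0.71) = 2.38·e^(−1.6898) = 0.439244
0.242385 / 0.0614942 ≈ 3.942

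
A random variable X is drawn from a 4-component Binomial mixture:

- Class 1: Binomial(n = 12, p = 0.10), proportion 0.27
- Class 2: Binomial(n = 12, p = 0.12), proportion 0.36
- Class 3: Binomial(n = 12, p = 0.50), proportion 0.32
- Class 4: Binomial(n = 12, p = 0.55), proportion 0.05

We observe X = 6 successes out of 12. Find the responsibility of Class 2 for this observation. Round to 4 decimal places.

0.0055

Posterior ∝ prior × likelihood, so P(k | x) ∝ π_k f_k(x); normalise over all components.
Binomial probabilities:
  p_1 = C(12,6)·0.10^6·0.90^6 = 924·1e-06·0.531441 = 0.000491051
  p_2 = C(12,6)·0.12^6·0.88^6 = 924·2.98598e-06·0.464404 = 0.00128131
  p_3 = C(12,6)·0.50^6·0.50^6 = 924·0.015625·0.015625 = 0.225586
  p_4 = C(12,6)·0.55^6·0.45^6 = 924·0.0276806·0.00830377 = 0.212385
Prior × likelihood for each component:
  π_1·p_1 = 0.27 × 0.000491051 = 0.000132584
  π_2·p_2 = 0.36 × 0.00128131 = 0.000461273
  π_3·p_3 = 0.32 × 0.225586 = 0.0721875
  π_4·p_4 = 0.05 × 0.212385 = 0.0106192
Marginal: 0.000132584 + 0.000461273 + 0.0721875 + 0.0106192 = 0.0834006
Responsibility of Class 2: 0.000461273 / 0.0834006 ≈ 0.0055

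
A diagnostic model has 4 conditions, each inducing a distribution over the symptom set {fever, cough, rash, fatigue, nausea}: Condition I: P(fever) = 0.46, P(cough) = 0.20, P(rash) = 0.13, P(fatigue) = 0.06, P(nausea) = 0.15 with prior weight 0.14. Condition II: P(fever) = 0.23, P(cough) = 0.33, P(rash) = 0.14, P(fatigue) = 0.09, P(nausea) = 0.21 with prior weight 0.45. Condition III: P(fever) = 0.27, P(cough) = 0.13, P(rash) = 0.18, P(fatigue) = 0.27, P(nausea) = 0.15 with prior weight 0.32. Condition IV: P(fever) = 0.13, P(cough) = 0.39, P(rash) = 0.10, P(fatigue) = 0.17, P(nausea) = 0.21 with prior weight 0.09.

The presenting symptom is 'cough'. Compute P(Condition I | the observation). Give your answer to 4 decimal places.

0.1106

Apply Bayes' rule: the posterior for each component is proportional to its prior times its likelihood at x.
Categorical probabilities:
  L_I = 0.2
  L_II = 0.33
  L_III = 0.13
  L_IV = 0.39
Weight by the priors:
  w_I·L_I = 0.14 × 0.2 = 0.028
  w_II·L_II = 0.45 × 0.33 = 0.1485
  w_III·L_III = 0.32 × 0.13 = 0.0416
  w_IV·L_IV = 0.09 × 0.39 = 0.0351
Normaliser: 0.028 + 0.1485 + 0.0416 + 0.0351 = 0.2532
Responsibility of Condition I: 0.028 / 0.2532 ≈ 0.1106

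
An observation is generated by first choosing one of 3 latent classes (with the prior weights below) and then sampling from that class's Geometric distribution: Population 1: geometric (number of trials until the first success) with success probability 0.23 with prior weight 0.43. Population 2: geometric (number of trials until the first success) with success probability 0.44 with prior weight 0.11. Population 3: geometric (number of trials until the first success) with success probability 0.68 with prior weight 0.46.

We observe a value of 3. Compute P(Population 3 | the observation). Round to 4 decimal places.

0.3026

Apply Bayes' rule: the posterior for each component is proportional to its prior times its likelihood at x.
Component likelihoods at x = 3:
  L_1 = 0.136367
  L_2 = 0.137984
  L_3 = 0.069632
Weight by the priors:
  π_1·L_1 = 0.43 × 0.136367 = 0.0586378
  π_2·L_2 = 0.11 × 0.137984 = 0.0151782
  π_3·L_3 = 0.46 × 0.069632 = 0.0320307
Marginal: 0.0586378 + 0.0151782 + 0.0320307 = 0.105847
P(Population 3 | the observation) ≈ 0.3026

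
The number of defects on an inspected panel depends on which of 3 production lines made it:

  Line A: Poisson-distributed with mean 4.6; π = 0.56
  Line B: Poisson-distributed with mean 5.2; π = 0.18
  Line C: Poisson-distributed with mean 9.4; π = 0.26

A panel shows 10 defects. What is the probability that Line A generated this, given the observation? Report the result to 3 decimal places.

Apply Bayes' rule: the posterior for each component is proportional to its prior times its likelihood at x.
Evaluate each component's likelihood at the observed value:
  L_A = 0.0117506
  L_B = 0.0219755
  L_C = 0.122786
Unnormalised posteriors:
  w_A·L_A = 0.56 × 0.0117506 = 0.00658035
  w_B·L_B = 0.18 × 0.0219755 = 0.00395559
  w_C·L_C = 0.26 × 0.122786 = 0.0319243
Evidence: 0.00658035 + 0.00395559 + 0.0319243 = 0.0424602
So the posterior for Line A is 0.00658035 / 0.0424602 ≈ 0.155.

0.155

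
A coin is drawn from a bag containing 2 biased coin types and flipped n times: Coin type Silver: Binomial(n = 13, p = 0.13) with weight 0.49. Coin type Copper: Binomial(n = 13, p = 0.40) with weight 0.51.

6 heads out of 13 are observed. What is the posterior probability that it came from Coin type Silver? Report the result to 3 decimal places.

0.015

The responsibility of component k is P(Z=k) f_k(x) divided by Σ_j P(Z=j) f_j(x).
Binomial probabilities:
  p_Silver = C(13,6)·0.13^6·0.87^7 = 1716·4.82681e-06·0.377255 = 0.00312473
  p_Copper = C(13,6)·0.40^6·0.60^7 = 1716·0.004096·0.0279936 = 0.19676
Weight by the priors:
  P(Z=Silver)·p_Silver = 0.49 × 0.00312473 = 0.00153112
  P(Z=Copper)·p_Copper = 0.51 × 0.19676 = 0.100347
Denominator: 0.00153112 + 0.100347 = 0.101879
Responsibility of Coin type Silver: 0.00153112 / 0.101879 ≈ 0.015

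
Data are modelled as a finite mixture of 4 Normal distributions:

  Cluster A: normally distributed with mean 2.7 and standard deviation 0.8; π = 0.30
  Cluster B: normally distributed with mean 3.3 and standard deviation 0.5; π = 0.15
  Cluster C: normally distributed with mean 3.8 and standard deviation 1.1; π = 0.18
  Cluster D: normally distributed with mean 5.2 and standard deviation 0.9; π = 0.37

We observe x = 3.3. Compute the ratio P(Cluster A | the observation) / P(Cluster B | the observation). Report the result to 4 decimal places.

0.9435

Since P(k|x) ∝ P(Z=k) f_k(x), the posterior odds are P(Z=i) f_i(x) / (P(Z=j) f_j(x)).
Normal densities:
  L_A = 0.376422
  L_B = 0.797885
  L_C = 0.327079
  L_D = 0.0477406
Odds = (0.30/0.15) × (0.376422/0.797885) = 2 × 0.471775 ≈ 0.9435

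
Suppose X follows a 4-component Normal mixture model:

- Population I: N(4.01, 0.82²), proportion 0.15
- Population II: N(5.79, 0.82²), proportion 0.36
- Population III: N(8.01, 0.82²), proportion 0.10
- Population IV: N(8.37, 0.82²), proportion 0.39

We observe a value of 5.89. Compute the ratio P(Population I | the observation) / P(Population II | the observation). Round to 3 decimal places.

Since P(k|x) ∝ w_k f_k(x), the posterior odds are w_i f_i(x) / (w_j f_j(x)).
Evaluate each component's likelihood at the observed value:
  p_I = 0.0351305
  p_II = 0.482911
  p_III = 0.0172052
  p_IV = 0.00502186
0.00526958 / 0.173848 ≈ 0.030

0.030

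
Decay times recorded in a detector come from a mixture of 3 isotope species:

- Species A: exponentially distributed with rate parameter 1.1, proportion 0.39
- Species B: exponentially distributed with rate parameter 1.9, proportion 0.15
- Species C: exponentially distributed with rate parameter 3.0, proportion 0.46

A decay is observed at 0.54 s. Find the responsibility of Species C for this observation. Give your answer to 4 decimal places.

By Bayes' theorem, P(k | x) = π_k f_k(x) / Σ_j π_j f_j(x).
Evaluate each component's likelihood at the observed value:
  p_A = 1.1·e^(−1.1·0.54) = 1.1·e^(−0.5940) = 0.607326
  p_B = 1.9·e^(−1.9·0.54) = 1.9·e^(−1.0260) = 0.681032
  p_C = 3.0·e^(−3.0·0.54) = 3.0·e^(−1.6200) = 0.593696
Weight by the priors:
  π_A·p_A = 0.39 × 0.607326 = 0.236857
  π_B·p_B = 0.15 × 0.681032 = 0.102155
  π_C·p_C = 0.46 × 0.593696 = 0.2731
Denominator: 0.236857 + 0.102155 + 0.2731 = 0.612112
So the posterior for Species C is 0.2731 / 0.612112 ≈ 0.4462.

0.4462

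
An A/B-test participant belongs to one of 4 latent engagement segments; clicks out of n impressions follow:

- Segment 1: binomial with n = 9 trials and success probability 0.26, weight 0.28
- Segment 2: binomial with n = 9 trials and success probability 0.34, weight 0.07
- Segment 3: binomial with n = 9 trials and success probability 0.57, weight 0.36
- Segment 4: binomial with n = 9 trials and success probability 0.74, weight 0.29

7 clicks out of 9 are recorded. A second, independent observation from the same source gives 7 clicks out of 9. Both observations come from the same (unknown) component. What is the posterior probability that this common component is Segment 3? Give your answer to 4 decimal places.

0.1938

Apply Bayes' rule: the posterior for each component is proportional to its prior times its likelihood at x.
Since both observations come from the same component, the likelihood for component k is f_k(x₁)·f_k(x₂).
  p_1 = [C(9,7)·0.26^7·0.74^2 = 36·8.03181e-05·0.5476 = 0.00158336] × [0.00158336] = 2.50703e-06
  p_2 = [C(9,7)·0.34^7·0.66^2 = 36·0.000525234·0.4356 = 0.0082365] × [0.0082365] = 6.784e-05
  p_3 = [C(9,7)·0.57^7·0.43^2 = 36·0.019549·0.1849 = 0.130126] × [0.130126] = 0.0169327
  p_4 = [C(9,7)·0.74^7·0.26^2 = 36·0.121513·0.0676 = 0.295714] × [0.295714] = 0.0874465
Multiply by the mixture weights:
  P(Z=1)·p_1 = 0.28 × 2.50703e-06 = 7.01967e-07
  P(Z=2)·p_2 = 0.07 × 6.784e-05 = 4.7488e-06
  P(Z=3)·p_3 = 0.36 × 0.0169327 = 0.00609578
  P(Z=4)·p_4 = 0.29 × 0.0874465 = 0.0253595
Marginal: 7.01967e-07 + 4.7488e-06 + 0.00609578 + 0.0253595 = 0.0314607
Responsibility of Segment 3: 0.00609578 / 0.0314607 ≈ 0.1938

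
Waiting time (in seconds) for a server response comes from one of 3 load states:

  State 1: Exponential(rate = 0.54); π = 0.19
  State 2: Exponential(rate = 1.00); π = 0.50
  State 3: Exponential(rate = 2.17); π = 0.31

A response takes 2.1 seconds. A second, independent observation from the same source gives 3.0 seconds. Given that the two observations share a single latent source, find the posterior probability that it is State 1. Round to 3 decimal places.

By Bayes' theorem, P(k | x) = w_k f_k(x) / Σ_j w_j f_j(x).
Since both observations come from the same component, the likelihood for component k is f_k(x₁)·f_k(x₂).
  f_1 = [0.54·e^(−0.54·2.1) = 0.54·e^(−1.1340) = 0.173742] × [0.106865] = 0.0185669
  f_2 = [1.00·e^(−1.00·2.1) = 1.00·e^(−2.1000) = 0.122456] × [0.0497871] = 0.00609675
  f_3 = [2.17·e^(−2.17·2.1) = 2.17·e^(−4.5570) = 0.0227709] × [0.00323] = 7.355e-05
Multiply by the mixture weights:
  w_1·f_1 = 0.19 × 0.0185669 = 0.00352772
  w_2·f_2 = 0.50 × 0.00609675 = 0.00304837
  w_3·f_3 = 0.31 × 7.355e-05 = 2.28005e-05
Normaliser: 0.00352772 + 0.00304837 + 2.28005e-05 = 0.00659889
P(State 1 | x₁,x₂) = 0.00352772 / 0.00659889 ≈ 0.535

0.535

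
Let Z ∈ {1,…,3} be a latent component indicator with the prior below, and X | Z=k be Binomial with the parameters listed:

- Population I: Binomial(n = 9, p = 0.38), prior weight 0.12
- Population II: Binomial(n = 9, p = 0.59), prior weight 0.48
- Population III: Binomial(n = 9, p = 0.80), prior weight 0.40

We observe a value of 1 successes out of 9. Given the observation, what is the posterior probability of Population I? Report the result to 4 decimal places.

Apply Bayes' rule: the posterior for each component is proportional to its prior times its likelihood at x.
Component likelihoods at x = 1 successes out of 9:
  f_I = 0.0746723
  f_II = 0.00424
  f_III = 1.8432e-05
Weight by the priors:
  P(Z=I)·f_I = 0.12 × 0.0746723 = 0.00896068
  P(Z=II)·f_II = 0.48 × 0.00424 = 0.0020352
  P(Z=III)·f_III = 0.40 × 1.8432e-05 = 7.3728e-06
Denominator: 0.00896068 + 0.0020352 + 7.3728e-06 = 0.0110032
P(Population I | x) ≈ 0.8144

0.8144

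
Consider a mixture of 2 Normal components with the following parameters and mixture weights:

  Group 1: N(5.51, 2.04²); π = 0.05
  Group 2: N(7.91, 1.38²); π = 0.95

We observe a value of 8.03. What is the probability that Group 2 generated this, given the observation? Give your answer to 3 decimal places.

0.984

P(component k | x) = π_k·f_k(x) / marginal(x), where marginal(x) = Σ_j π_j·f_j(x).
Normal densities:
  f_1 = (1/(2.04·√(2π)))·exp(−(8.03−5.51)²/(2·2.04²)) = 0.195560·exp(-0.76298) = 0.0911851
  f_2 = (1/(1.38·√(2π)))·exp(−(8.03−7.91)²/(2·1.38²)) = 0.289089·exp(-0.00378) = 0.287998
Unnormalised posteriors:
  π_1·f_1 = 0.05 × 0.0911851 = 0.00455925
  π_2·f_2 = 0.95 × 0.287998 = 0.273598
Marginal: 0.00455925 + 0.273598 = 0.278157
P(Group 2 | data) = 0.273598 / 0.278157 ≈ 0.984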